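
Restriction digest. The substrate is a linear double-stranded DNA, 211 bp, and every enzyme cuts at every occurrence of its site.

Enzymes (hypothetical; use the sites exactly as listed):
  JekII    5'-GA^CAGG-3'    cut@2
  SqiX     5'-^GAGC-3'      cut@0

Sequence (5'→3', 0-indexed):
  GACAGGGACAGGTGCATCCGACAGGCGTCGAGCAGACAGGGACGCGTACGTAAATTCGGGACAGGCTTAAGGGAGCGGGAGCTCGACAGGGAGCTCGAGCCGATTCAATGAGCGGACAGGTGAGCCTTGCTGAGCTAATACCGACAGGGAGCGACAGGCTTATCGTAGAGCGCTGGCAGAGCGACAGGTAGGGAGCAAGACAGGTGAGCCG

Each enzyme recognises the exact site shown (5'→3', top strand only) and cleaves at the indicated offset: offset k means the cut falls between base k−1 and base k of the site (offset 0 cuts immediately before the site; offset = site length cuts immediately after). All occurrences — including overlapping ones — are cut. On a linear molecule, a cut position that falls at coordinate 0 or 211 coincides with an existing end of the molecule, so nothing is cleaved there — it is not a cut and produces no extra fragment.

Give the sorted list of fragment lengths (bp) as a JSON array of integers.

Per-enzyme occurrences:
  JekII (GACAGG, off=2): starts [0, 6, 19, 34, 59, 84, 114, 142, 152, 182, 198] → cuts [2, 8, 21, 36, 61, 86, 116, 144, 154, 184, 200]
  SqiX (GAGC, off=0): starts [29, 72, 78, 90, 96, 109, 121, 131, 148, 167, 178, 192, 205] → cuts [29, 72, 78, 90, 96, 109, 121, 131, 148, 167, 178, 192, 205]

All cut coordinates (distinct, sorted): [2, 8, 21, 29, 36, 61, 72, 78, 86, 90, 96, 109, 116, 121, 131, 144, 148, 154, 167, 178, 184, 192, 200, 205]

Fragment lengths:
  [0,2): 2 bp
  [2,8): 6 bp
  [8,21): 13 bp
  [21,29): 8 bp
  [29,36): 7 bp
  [36,61): 25 bp
  [61,72): 11 bp
  [72,78): 6 bp
  [78,86): 8 bp
  [86,90): 4 bp
  [90,96): 6 bp
  [96,109): 13 bp
  [109,116): 7 bp
  [116,121): 5 bp
  [121,131): 10 bp
  [131,144): 13 bp
  [144,148): 4 bp
  [148,154): 6 bp
  [154,167): 13 bp
  [167,178): 11 bp
  [178,184): 6 bp
  [184,192): 8 bp
  [192,200): 8 bp
  [200,205): 5 bp
  [205,211): 6 bp

[2,4,4,5,5,6,6,6,6,6,6,7,7,8,8,8,8,10,11,11,13,13,13,13,25]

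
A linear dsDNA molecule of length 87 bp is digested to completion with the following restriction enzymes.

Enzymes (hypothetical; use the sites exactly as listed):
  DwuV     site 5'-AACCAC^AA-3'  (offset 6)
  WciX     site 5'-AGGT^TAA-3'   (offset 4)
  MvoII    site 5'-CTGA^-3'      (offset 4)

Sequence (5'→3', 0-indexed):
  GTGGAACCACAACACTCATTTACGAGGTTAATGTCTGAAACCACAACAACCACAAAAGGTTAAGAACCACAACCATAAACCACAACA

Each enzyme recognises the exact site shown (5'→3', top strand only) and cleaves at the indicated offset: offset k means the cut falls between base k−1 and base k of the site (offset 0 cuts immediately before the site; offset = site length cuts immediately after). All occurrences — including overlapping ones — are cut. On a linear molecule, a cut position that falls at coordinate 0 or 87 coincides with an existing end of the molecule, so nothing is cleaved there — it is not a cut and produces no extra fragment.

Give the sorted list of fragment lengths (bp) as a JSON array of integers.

[4,6,7,9,10,10,10,13,18]

Site scan:
  DwuV (AACCACAA, off=6): starts [4, 38, 47, 64, 77] → cuts [10, 44, 53, 70, 83]
  WciX (AGGTTAA, off=4): starts [24, 56] → cuts [28, 60]
  MvoII (CTGA, off=4): starts [34] → cuts [38]

Pooled cuts: [10, 28, 38, 44, 53, 60, 70, 83]

Fragments:
  [0,10): 10 bp
  [10,28): 18 bp
  [28,38): 10 bp
  [38,44): 6 bp
  [44,53): 9 bp
  [53,60): 7 bp
  [60,70): 10 bp
  [70,83): 13 bp
  [83,87): 4 bp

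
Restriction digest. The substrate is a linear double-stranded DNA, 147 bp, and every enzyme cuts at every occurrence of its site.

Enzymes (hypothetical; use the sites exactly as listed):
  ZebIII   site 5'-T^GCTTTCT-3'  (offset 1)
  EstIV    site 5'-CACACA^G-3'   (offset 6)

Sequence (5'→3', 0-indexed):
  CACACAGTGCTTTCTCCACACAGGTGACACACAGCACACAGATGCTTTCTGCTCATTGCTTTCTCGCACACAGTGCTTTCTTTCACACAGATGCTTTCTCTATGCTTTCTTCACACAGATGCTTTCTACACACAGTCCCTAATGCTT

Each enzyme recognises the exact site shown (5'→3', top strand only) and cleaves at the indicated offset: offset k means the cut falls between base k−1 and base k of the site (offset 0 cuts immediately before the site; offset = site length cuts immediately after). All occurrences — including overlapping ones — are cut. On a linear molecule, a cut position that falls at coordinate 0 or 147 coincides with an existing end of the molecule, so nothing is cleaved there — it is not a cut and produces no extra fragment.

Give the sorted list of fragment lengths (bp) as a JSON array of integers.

[2,2,3,3,3,6,7,11,11,13,14,14,14,14,15,15]

Per-enzyme occurrences:
  ZebIII (TGCTTTCT, off=1): starts [7, 42, 56, 73, 91, 102, 119] → cuts [8, 43, 57, 74, 92, 103, 120]
  EstIV (CACACAG, off=6): starts [0, 16, 27, 34, 66, 83, 111, 128] → cuts [6, 22, 33, 40, 72, 89, 117, 134]

Pooled cuts: [6, 8, 22, 33, 40, 43, 57, 72, 74, 89, 92, 103, 117, 120, 134]

Fragments:
  [0,6): 6 bp
  [6,8): 2 bp
  [8,22): 14 bp
  [22,33): 11 bp
  [33,40): 7 bp
  [40,43): 3 bp
  [43,57): 14 bp
  [57,72): 15 bp
  [72,74): 2 bp
  [74,89): 15 bp
  [89,92): 3 bp
  [92,103): 11 bp
  [103,117): 14 bp
  [117,120): 3 bp
  [120,134): 14 bp
  [134,147): 13 bp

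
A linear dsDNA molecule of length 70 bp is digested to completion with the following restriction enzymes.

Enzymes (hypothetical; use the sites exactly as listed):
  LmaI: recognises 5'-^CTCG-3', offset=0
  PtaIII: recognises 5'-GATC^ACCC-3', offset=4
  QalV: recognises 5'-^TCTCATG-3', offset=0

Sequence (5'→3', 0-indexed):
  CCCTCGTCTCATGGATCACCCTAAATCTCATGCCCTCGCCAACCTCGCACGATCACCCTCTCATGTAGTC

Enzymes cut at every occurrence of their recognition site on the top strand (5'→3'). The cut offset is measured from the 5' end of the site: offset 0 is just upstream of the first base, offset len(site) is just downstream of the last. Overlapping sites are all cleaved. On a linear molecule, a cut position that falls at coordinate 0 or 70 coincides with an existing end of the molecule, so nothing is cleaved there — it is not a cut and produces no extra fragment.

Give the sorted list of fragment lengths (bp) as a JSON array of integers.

Scan for sites:
  LmaI CTCG/0: at [2, 34, 43] ⇒ [2, 34, 43]
  PtaIII GATCACCC/4: at [13, 50] ⇒ [17, 54]
  QalV TCTCATG/0: at [6, 25, 58] ⇒ [6, 25, 58]

All cut coordinates (distinct, sorted): [2, 6, 17, 25, 34, 43, 54, 58]

Fragments:
  [0,2): 2 bp
  [2,6): 4 bp
  [6,17): 11 bp
  [17,25): 8 bp
  [25,34): 9 bp
  [34,43): 9 bp
  [43,54): 11 bp
  [54,58): 4 bp
  [58,70): 12 bp

[2,4,4,8,9,9,11,11,12]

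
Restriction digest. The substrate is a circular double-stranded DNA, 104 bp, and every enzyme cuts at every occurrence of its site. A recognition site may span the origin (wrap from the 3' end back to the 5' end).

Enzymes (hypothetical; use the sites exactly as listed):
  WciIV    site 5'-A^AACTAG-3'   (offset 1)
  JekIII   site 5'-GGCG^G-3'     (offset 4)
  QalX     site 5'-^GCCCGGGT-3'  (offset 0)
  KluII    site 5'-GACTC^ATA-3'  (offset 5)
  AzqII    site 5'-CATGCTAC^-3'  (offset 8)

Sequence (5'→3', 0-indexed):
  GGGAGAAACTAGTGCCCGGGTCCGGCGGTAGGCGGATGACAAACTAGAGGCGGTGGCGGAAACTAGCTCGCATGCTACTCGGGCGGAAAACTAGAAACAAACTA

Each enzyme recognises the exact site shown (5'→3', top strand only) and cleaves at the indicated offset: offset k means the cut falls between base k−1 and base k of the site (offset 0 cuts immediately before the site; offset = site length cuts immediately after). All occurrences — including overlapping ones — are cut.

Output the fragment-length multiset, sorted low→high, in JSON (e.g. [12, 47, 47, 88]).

[2,3,6,7,7,7,7,11,11,11,14,18]

Per-enzyme occurrences:
  WciIV AAACTAG/1: at [5, 40, 59, 87, 98] ⇒ [6, 41, 60, 88, 99]
  JekIII GGCGG/4: at [23, 30, 48, 54, 81] ⇒ [27, 34, 52, 58, 85]
  QalX GCCCGGGT/0: at [13] ⇒ [13]
  KluII (GACTCATA, off=5): no sites
  AzqII CATGCTAC/8: at [70] ⇒ [78]

All cut coordinates (distinct, sorted): [6, 13, 27, 34, 41, 52, 58, 60, 78, 85, 88, 99]

Fragment lengths:
  6→13: 7 bp
  13→27: 14 bp
  27→34: 7 bp
  34→41: 7 bp
  41→52: 11 bp
  52→58: 6 bp
  58→60: 2 bp
  60→78: 18 bp
  78→85: 7 bp
  85→88: 3 bp
  88→99: 11 bp
  99→6 (wrap): 104-99+6 = 11 bp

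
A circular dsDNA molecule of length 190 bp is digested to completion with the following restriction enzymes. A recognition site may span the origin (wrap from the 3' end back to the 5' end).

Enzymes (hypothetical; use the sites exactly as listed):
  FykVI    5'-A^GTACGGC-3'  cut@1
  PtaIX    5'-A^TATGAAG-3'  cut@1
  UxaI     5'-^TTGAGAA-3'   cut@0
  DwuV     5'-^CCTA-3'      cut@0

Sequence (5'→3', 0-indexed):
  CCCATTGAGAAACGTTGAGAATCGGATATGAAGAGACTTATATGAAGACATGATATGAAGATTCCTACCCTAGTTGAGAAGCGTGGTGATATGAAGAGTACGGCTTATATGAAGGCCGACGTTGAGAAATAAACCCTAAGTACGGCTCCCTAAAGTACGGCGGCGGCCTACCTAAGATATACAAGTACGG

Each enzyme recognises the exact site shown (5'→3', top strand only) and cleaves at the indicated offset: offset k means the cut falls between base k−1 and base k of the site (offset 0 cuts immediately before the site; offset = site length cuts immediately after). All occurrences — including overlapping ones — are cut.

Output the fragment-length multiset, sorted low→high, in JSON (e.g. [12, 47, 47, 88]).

[4,5,5,5,6,8,9,10,10,10,10,12,12,13,13,14,14,14,16]

Site scan:
  FykVI AGTACGGC/1: at [96, 138, 153, 183] ⇒ [97, 139, 154, 184]
  PtaIX ATATGAAG/1: at [25, 39, 52, 88, 106] ⇒ [26, 40, 53, 89, 107]
  UxaI TTGAGAA/0: at [4, 14, 73, 121] ⇒ [4, 14, 73, 121]
  DwuV CCTA/0: at [63, 68, 134, 148, 166, 170] ⇒ [63, 68, 134, 148, 166, 170]

Pooled cuts: [4, 14, 26, 40, 53, 63, 68, 73, 89, 97, 107, 121, 134, 139, 148, 154, 166, 170, 184]

Fragments:
  4→14: 10 bp
  14→26: 12 bp
  26→40: 14 bp
  40→53: 13 bp
  53→63: 10 bp
  63→68: 5 bp
  68→73: 5 bp
  73→89: 16 bp
  89→97: 8 bp
  97→107: 10 bp
  107→121: 14 bp
  121→134: 13 bp
  134→139: 5 bp
  139→148: 9 bp
  148→154: 6 bp
  154→166: 12 bp
  166→170: 4 bp
  170→184: 14 bp
  184→4 (wrap): 190-184+4 = 10 bp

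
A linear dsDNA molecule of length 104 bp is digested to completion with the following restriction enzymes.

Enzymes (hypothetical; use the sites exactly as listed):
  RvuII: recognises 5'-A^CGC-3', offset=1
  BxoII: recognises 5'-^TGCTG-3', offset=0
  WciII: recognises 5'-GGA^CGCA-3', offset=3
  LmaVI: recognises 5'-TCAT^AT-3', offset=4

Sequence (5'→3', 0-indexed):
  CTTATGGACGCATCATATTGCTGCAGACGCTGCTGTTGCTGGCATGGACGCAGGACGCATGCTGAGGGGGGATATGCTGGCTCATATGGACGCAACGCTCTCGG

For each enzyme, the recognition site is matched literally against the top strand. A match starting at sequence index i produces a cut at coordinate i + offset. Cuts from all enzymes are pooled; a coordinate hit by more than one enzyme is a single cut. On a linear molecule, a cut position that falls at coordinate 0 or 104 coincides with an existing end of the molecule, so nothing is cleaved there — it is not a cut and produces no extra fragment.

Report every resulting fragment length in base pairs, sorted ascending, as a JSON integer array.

Site scan:
  RvuII ACGC/1: at [7, 26, 47, 54, 89, 94] ⇒ [8, 27, 48, 55, 90, 95]
  BxoII TGCTG/0: at [18, 30, 36, 59, 74] ⇒ [18, 30, 36, 59, 74]
  WciII GGACGCA/3: at [5, 45, 52, 87] ⇒ [8, 48, 55, 90]
  LmaVI TCATAT/4: at [12, 81] ⇒ [16, 85]

All cut coordinates (distinct, sorted): [8, 16, 18, 27, 30, 36, 48, 55, 59, 74, 85, 90, 95]

Fragments:
  [0,8): 8 bp
  [8,16): 8 bp
  [16,18): 2 bp
  [18,27): 9 bp
  [27,30): 3 bp
  [30,36): 6 bp
  [36,48): 12 bp
  [48,55): 7 bp
  [55,59): 4 bp
  [59,74): 15 bp
  [74,85): 11 bp
  [85,90): 5 bp
  [90,95): 5 bp
  [95,104): 9 bp

[2,3,4,5,5,6,7,8,8,9,9,11,12,15]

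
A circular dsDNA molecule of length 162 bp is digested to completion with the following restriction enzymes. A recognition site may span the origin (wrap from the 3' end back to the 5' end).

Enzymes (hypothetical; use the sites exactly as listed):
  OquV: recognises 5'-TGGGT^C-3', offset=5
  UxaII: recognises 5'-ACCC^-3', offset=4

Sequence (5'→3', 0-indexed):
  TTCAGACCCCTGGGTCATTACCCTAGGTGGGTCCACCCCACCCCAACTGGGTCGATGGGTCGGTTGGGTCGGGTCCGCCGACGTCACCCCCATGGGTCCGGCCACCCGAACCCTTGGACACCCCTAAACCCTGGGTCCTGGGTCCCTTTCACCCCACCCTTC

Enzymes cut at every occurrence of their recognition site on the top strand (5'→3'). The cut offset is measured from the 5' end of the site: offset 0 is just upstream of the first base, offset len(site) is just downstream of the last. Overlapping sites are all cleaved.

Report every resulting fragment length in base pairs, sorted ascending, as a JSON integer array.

[5,5,5,6,6,6,7,8,8,8,8,9,9,9,10,10,11,12,20]

Per-enzyme occurrences:
  OquV TGGGTC/5: at [10, 27, 47, 55, 64, 92, 131, 138] ⇒ [15, 32, 52, 60, 69, 97, 136, 143]
  UxaII ACCC/4: at [5, 19, 34, 39, 85, 103, 109, 119, 127, 150, 155] ⇒ [9, 23, 38, 43, 89, 107, 113, 123, 131, 154, 159]

All cut coordinates (distinct, sorted): [9, 15, 23, 32, 38, 43, 52, 60, 69, 89, 97, 107, 113, 123, 131, 136, 143, 154, 159]

Fragments:
  9→15: 6 bp
  15→23: 8 bp
  23→32: 9 bp
  32→38: 6 bp
  38→43: 5 bp
  43→52: 9 bp
  52→60: 8 bp
  60→69: 9 bp
  69→89: 20 bp
  89→97: 8 bp
  97→107: 10 bp
  107→113: 6 bp
  113→123: 10 bp
  123→131: 8 bp
  131→136: 5 bp
  136→143: 7 bp
  143→154: 11 bp
  154→159: 5 bp
  159→9 (wrap): 162-159+9 = 12 bp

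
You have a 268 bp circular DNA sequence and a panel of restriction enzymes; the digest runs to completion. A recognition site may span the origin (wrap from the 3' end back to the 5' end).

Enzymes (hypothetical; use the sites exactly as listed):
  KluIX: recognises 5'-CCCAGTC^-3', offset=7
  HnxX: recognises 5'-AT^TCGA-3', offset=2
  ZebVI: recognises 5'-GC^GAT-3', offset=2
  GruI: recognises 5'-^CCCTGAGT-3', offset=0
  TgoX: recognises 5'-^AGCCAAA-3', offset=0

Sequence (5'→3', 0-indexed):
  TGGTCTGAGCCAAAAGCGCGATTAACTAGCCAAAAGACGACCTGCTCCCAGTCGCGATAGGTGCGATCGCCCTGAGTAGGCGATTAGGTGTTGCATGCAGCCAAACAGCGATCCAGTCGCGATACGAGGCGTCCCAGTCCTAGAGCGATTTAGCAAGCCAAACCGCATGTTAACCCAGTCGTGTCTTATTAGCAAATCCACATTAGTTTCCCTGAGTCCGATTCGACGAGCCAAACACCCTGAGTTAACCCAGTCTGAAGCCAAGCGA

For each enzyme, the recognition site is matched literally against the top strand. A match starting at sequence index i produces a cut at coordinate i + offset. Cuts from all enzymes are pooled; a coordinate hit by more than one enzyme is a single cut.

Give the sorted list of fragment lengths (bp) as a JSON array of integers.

[2,5,6,7,8,9,9,9,9,11,11,11,12,12,13,17,18,19,25,26,29]

Per-enzyme occurrences:
  KluIX CCCAGTC/7: at [46, 132, 173, 248] ⇒ [53, 139, 180, 255]
  HnxX ATTCGA/2: at [220] ⇒ [222]
  ZebVI GCGAT/2: at [17, 53, 62, 79, 107, 118, 144, 264] ⇒ [19, 55, 64, 81, 109, 120, 146, 266]
  GruI CCCTGAGT/0: at [69, 209, 237] ⇒ [69, 209, 237]
  TgoX AGCCAAA/0: at [7, 27, 98, 155, 228] ⇒ [7, 27, 98, 155, 228]

All cut coordinates (distinct, sorted): [7, 19, 27, 53, 55, 64, 69, 81, 98, 109, 120, 139, 146, 155, 180, 209, 222, 228, 237, 255, 266]

Fragment lengths:
  7→19: 12 bp
  19→27: 8 bp
  27→53: 26 bp
  53→55: 2 bp
  55→64: 9 bp
  64→69: 5 bp
  69→81: 12 bp
  81→98: 17 bp
  98→109: 11 bp
  109→120: 11 bp
  120→139: 19 bp
  139→146: 7 bp
  146→155: 9 bp
  155→180: 25 bp
  180→209: 29 bp
  209→222: 13 bp
  222→228: 6 bp
  228→237: 9 bp
  237→255: 18 bp
  255→266: 11 bp
  266→7 (wrap): 268-266+7 = 9 bp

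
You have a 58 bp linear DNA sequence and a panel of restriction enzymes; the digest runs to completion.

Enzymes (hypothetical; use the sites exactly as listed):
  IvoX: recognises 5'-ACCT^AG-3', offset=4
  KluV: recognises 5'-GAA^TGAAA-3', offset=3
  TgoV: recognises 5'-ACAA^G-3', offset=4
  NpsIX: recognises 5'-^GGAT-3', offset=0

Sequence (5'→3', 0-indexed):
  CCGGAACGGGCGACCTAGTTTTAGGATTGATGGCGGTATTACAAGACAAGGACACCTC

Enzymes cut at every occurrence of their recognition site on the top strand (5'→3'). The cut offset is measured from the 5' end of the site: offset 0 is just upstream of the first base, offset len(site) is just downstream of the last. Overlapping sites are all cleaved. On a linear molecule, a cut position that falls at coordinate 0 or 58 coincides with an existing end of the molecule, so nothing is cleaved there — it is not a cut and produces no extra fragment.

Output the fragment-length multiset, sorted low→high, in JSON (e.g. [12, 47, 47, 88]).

Site scan:
  IvoX (ACCTAG, off=4): starts [12] → cuts [16]
  KluV (GAATGAAA, off=3): no sites
  TgoV (ACAAG, off=4): starts [40, 45] → cuts [44, 49]
  NpsIX (GGAT, off=0): starts [23] → cuts [23]

Pooled cuts: [16, 23, 44, 49]

Fragment lengths:
  [0,16): 16 bp
  [16,23): 7 bp
  [23,44): 21 bp
  [44,49): 5 bp
  [49,58): 9 bp

[5,7,9,16,21]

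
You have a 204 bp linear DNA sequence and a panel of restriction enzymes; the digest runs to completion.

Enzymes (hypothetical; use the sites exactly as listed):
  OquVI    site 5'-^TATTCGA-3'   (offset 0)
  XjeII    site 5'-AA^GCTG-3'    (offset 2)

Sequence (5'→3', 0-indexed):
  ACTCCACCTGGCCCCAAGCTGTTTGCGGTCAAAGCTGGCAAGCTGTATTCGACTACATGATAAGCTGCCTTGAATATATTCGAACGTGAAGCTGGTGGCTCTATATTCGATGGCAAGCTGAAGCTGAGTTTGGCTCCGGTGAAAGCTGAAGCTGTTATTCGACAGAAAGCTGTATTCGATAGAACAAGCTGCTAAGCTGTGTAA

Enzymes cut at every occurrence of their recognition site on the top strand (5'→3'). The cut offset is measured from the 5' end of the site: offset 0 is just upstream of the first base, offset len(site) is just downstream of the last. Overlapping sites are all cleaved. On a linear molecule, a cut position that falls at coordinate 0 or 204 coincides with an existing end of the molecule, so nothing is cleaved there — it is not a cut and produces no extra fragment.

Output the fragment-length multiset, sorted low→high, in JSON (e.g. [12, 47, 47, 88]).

Scan for sites:
  OquVI TATTCGA/0: at [45, 76, 103, 155, 172] ⇒ [45, 76, 103, 155, 172]
  XjeII AAGCTG/2: at [15, 31, 39, 61, 88, 114, 120, 142, 148, 166, 185, 193] ⇒ [17, 33, 41, 63, 90, 116, 122, 144, 150, 168, 187, 195]

Pooled cuts: [17, 33, 41, 45, 63, 76, 90, 103, 116, 122, 144, 150, 155, 168, 172, 187, 195]

Fragment lengths:
  [0,17): 17 bp
  [17,33): 16 bp
  [33,41): 8 bp
  [41,45): 4 bp
  [45,63): 18 bp
  [63,76): 13 bp
  [76,90): 14 bp
  [90,103): 13 bp
  [103,116): 13 bp
  [116,122): 6 bp
  [122,144): 22 bp
  [144,150): 6 bp
  [150,155): 5 bp
  [155,168): 13 bp
  [168,172): 4 bp
  [172,187): 15 bp
  [187,195): 8 bp
  [195,204): 9 bp

[4,4,5,6,6,8,8,9,13,13,13,13,14,15,16,17,18,22]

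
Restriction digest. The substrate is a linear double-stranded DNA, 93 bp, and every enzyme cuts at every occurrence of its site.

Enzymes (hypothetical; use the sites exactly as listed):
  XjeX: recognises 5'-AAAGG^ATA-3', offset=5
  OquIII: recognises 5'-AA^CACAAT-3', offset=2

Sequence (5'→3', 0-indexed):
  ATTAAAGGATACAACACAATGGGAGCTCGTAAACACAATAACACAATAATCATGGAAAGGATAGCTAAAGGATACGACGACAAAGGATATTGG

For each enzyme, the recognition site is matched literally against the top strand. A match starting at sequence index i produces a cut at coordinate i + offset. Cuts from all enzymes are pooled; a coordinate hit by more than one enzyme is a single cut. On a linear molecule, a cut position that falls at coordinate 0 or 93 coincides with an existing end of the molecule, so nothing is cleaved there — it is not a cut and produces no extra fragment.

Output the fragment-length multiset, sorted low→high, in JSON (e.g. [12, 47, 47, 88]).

Per-enzyme occurrences:
  XjeX (AAAGGATA, off=5): starts [3, 55, 66, 81] → cuts [8, 60, 71, 86]
  OquIII (AACACAAT, off=2): starts [12, 31, 39] → cuts [14, 33, 41]

All cut coordinates (distinct, sorted): [8, 14, 33, 41, 60, 71, 86]

Fragments:
  [0,8): 8 bp
  [8,14): 6 bp
  [14,33): 19 bp
  [33,41): 8 bp
  [41,60): 19 bp
  [60,71): 11 bp
  [71,86): 15 bp
  [86,93): 7 bp

[6,7,8,8,11,15,19,19]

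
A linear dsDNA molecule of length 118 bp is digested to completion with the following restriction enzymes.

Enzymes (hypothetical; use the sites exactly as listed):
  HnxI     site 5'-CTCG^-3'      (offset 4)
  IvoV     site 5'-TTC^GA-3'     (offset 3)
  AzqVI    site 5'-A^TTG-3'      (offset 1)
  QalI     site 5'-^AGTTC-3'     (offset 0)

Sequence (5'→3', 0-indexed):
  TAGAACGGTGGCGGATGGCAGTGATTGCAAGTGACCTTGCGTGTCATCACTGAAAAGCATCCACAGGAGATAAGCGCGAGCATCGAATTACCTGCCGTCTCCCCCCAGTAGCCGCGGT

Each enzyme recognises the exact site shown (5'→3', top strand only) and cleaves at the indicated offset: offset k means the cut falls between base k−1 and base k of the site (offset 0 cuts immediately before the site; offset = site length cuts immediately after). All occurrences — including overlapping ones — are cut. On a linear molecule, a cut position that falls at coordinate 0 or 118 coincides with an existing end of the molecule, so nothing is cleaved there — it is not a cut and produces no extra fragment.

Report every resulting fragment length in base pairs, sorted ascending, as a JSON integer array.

[24,94]

Per-enzyme occurrences:
  HnxI (CTCG, off=4): no sites
  IvoV (TTCGA, off=3): no sites
  AzqVI (ATTG, off=1): starts [23] → cuts [24]
  QalI (AGTTC, off=0): no sites

Pooled cuts: [24]

Fragment lengths:
  [0,24): 24 bp
  [24,118): 94 bp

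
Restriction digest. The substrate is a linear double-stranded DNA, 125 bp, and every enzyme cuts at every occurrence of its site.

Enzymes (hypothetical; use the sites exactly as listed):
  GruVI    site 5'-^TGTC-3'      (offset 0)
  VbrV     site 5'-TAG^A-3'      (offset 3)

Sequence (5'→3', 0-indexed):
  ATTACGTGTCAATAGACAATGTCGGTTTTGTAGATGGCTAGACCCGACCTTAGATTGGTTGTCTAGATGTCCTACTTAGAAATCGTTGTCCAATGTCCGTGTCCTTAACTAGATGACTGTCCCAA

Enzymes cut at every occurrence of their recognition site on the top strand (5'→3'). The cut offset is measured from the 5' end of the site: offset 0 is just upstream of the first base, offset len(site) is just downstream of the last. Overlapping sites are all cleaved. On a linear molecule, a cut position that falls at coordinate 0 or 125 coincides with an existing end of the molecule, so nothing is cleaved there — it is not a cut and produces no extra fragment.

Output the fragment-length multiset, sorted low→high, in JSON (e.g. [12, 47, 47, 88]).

Scan for sites:
  GruVI (TGTC, off=0): starts [6, 19, 59, 67, 86, 93, 99, 117] → cuts [6, 19, 59, 67, 86, 93, 99, 117]
  VbrV (TAGA, off=3): starts [12, 30, 38, 50, 63, 76, 109] → cuts [15, 33, 41, 53, 66, 79, 112]

All cut coordinates (distinct, sorted): [6, 15, 19, 33, 41, 53, 59, 66, 67, 79, 86, 93, 99, 112, 117]

Fragments:
  [0,6): 6 bp
  [6,15): 9 bp
  [15,19): 4 bp
  [19,33): 14 bp
  [33,41): 8 bp
  [41,53): 12 bp
  [53,59): 6 bp
  [59,66): 7 bp
  [66,67): 1 bp
  [67,79): 12 bp
  [79,86): 7 bp
  [86,93): 7 bp
  [93,99): 6 bp
  [99,112): 13 bp
  [112,117): 5 bp
  [117,125): 8 bp

[1,4,5,6,6,6,7,7,7,8,8,9,12,12,13,14]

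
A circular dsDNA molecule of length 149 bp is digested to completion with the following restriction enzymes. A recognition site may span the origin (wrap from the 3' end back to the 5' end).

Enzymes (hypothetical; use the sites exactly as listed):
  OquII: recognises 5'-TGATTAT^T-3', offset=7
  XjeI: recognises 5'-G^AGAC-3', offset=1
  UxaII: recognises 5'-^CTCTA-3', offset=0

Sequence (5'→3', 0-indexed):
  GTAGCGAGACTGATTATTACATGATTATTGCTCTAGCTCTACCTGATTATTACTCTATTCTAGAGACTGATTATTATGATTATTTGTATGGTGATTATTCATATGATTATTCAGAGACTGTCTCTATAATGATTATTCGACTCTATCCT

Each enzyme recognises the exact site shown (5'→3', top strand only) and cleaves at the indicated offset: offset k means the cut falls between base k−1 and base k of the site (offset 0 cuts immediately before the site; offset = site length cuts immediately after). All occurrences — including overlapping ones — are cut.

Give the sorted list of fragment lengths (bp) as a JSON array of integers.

Site scan:
  OquII TGATTATT/7: at [10, 21, 43, 67, 76, 91, 103, 129] ⇒ [17, 28, 50, 74, 83, 98, 110, 136]
  XjeI GAGAC/1: at [5, 62, 113] ⇒ [6, 63, 114]
  UxaII CTCTA/0: at [30, 36, 52, 121, 140] ⇒ [30, 36, 52, 121, 140]

All cut coordinates (distinct, sorted): [6, 17, 28, 30, 36, 50, 52, 63, 74, 83, 98, 110, 114, 121, 136, 140]

Fragment lengths:
  6→17: 11 bp
  17→28: 11 bp
  28→30: 2 bp
  30→36: 6 bp
  36→50: 14 bp
  50→52: 2 bp
  52→63: 11 bp
  63→74: 11 bp
  74→83: 9 bp
  83→98: 15 bp
  98→110: 12 bp
  110→114: 4 bp
  114→121: 7 bp
  121→136: 15 bp
  136→140: 4 bp
  140→6 (wrap): 149-140+6 = 15 bp

[2,2,4,4,6,7,9,11,11,11,11,12,14,15,15,15]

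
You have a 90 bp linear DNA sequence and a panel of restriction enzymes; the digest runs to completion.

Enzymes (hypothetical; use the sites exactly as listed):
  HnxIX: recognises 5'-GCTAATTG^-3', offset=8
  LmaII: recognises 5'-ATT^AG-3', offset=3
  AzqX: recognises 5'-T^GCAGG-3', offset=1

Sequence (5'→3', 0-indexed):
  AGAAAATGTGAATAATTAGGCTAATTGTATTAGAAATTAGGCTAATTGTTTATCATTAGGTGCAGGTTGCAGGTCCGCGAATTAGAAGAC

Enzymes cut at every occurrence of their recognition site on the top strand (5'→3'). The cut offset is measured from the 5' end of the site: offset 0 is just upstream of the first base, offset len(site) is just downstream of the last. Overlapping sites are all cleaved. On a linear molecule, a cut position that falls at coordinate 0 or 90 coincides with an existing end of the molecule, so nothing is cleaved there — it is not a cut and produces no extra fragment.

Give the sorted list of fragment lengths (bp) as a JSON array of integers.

[4,4,7,7,7,9,10,10,15,17]

Scan for sites:
  HnxIX GCTAATTG/8: at [19, 40] ⇒ [27, 48]
  LmaII ATTAG/3: at [14, 28, 35, 54, 80] ⇒ [17, 31, 38, 57, 83]
  AzqX TGCAGG/1: at [60, 67] ⇒ [61, 68]

All cut coordinates (distinct, sorted): [17, 27, 31, 38, 48, 57, 61, 68, 83]

Fragment lengths:
  [0,17): 17 bp
  [17,27): 10 bp
  [27,31): 4 bp
  [31,38): 7 bp
  [38,48): 10 bp
  [48,57): 9 bp
  [57,61): 4 bp
  [61,68): 7 bp
  [68,83): 15 bp
  [83,90): 7 bp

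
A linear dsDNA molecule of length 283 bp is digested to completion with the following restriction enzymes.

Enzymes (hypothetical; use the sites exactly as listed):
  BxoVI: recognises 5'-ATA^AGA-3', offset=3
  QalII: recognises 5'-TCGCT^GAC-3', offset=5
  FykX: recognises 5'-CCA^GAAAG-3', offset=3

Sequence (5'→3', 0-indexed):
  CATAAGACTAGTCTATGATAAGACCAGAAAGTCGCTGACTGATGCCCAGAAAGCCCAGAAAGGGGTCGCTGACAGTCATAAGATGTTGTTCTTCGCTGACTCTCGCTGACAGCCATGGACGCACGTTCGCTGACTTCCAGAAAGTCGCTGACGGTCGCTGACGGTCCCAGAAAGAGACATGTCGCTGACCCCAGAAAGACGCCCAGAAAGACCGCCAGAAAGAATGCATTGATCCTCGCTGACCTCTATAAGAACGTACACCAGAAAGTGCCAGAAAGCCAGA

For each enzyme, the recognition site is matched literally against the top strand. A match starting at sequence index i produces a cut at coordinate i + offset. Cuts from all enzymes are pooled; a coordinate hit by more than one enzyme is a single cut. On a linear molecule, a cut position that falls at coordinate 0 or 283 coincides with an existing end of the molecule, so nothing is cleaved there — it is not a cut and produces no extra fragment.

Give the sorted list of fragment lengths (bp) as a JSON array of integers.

[4,6,7,8,9,10,10,10,10,10,10,10,10,10,12,12,12,13,13,16,17,17,23,24]

Scan for sites:
  BxoVI ATAAGA/3: at [1, 17, 77, 247] ⇒ [4, 20, 80, 250]
  QalII TCGCTGAC/5: at [31, 65, 92, 102, 126, 144, 154, 181, 235] ⇒ [36, 70, 97, 107, 131, 149, 159, 186, 240]
  FykX CCAGAAAG/3: at [23, 45, 54, 136, 166, 190, 202, 214, 260, 270] ⇒ [26, 48, 57, 139, 169, 193, 205, 217, 263, 273]

Pooled cuts: [4, 20, 26, 36, 48, 57, 70, 80, 97, 107, 131, 139, 149, 159, 169, 186, 193, 205, 217, 240, 250, 263, 273]

Fragment lengths:
  [0,4): 4 bp
  [4,20): 16 bp
  [20,26): 6 bp
  [26,36): 10 bp
  [36,48): 12 bp
  [48,57): 9 bp
  [57,70): 13 bp
  [70,80): 10 bp
  [80,97): 17 bp
  [97,107): 10 bp
  [107,131): 24 bp
  [131,139): 8 bp
  [139,149): 10 bp
  [149,159): 10 bp
  [159,169): 10 bp
  [169,186): 17 bp
  [186,193): 7 bp
  [193,205): 12 bp
  [205,217): 12 bp
  [217,240): 23 bp
  [240,250): 10 bp
  [250,263): 13 bp
  [263,273): 10 bp
  [273,283): 10 bp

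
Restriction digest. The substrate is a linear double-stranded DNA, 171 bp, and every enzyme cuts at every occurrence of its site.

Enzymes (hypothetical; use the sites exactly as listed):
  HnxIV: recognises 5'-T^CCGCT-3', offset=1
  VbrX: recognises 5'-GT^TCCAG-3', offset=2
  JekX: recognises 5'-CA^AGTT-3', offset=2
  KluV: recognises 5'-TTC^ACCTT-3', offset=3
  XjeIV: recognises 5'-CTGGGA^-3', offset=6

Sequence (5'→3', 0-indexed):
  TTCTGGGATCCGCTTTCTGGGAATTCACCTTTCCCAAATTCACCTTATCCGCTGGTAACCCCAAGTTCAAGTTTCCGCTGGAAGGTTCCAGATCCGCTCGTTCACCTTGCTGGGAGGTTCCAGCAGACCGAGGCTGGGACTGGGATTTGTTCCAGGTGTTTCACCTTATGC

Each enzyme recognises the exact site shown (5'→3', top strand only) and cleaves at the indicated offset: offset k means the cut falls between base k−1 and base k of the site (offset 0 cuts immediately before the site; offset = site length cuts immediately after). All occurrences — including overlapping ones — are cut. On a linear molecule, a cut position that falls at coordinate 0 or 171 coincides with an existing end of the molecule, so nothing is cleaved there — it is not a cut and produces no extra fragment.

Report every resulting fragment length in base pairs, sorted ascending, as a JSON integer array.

[1,3,4,5,5,6,6,7,7,8,9,10,12,12,12,13,15,15,21]

Per-enzyme occurrences:
  HnxIV (TCCGCT, off=1): starts [8, 47, 73, 92] → cuts [9, 48, 74, 93]
  VbrX (GTTCCAG, off=2): starts [84, 116, 148] → cuts [86, 118, 150]
  JekX (CAAGTT, off=2): starts [61, 67] → cuts [63, 69]
  KluV (TTCACCTT, off=3): starts [23, 38, 100, 159] → cuts [26, 41, 103, 162]
  XjeIV (CTGGGA, off=6): starts [2, 16, 109, 133, 139] → cuts [8, 22, 115, 139, 145]

Pooled cuts: [8, 9, 22, 26, 41, 48, 63, 69, 74, 86, 93, 103, 115, 118, 139, 145, 150, 162]

Fragments:
  [0,8): 8 bp
  [8,9): 1 bp
  [9,22): 13 bp
  [22,26): 4 bp
  [26,41): 15 bp
  [41,48): 7 bp
  [48,63): 15 bp
  [63,69): 6 bp
  [69,74): 5 bp
  [74,86): 12 bp
  [86,93): 7 bp
  [93,103): 10 bp
  [103,115): 12 bp
  [115,118): 3 bp
  [118,139): 21 bp
  [139,145): 6 bp
  [145,150): 5 bp
  [150,162): 12 bp
  [162,171): 9 bp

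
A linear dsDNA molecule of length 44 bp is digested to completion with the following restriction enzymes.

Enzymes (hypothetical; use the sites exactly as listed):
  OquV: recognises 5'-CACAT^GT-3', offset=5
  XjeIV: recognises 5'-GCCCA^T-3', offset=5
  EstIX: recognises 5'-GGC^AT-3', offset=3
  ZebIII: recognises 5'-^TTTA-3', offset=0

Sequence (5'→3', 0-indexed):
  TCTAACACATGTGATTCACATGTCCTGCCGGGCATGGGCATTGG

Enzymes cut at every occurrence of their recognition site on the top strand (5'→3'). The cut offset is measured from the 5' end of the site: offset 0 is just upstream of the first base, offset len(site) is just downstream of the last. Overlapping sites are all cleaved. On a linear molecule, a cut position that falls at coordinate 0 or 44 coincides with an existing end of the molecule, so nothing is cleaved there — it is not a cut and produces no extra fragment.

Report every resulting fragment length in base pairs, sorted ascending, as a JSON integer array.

[5,6,10,11,12]

Per-enzyme occurrences:
  OquV (CACATGT, off=5): starts [5, 16] → cuts [10, 21]
  XjeIV (GCCCAT, off=5): no sites
  EstIX (GGCAT, off=3): starts [30, 36] → cuts [33, 39]
  ZebIII (TTTA, off=0): no sites

All cut coordinates (distinct, sorted): [10, 21, 33, 39]

Fragments:
  [0,10): 10 bp
  [10,21): 11 bp
  [21,33): 12 bp
  [33,39): 6 bp
  [39,44): 5 bp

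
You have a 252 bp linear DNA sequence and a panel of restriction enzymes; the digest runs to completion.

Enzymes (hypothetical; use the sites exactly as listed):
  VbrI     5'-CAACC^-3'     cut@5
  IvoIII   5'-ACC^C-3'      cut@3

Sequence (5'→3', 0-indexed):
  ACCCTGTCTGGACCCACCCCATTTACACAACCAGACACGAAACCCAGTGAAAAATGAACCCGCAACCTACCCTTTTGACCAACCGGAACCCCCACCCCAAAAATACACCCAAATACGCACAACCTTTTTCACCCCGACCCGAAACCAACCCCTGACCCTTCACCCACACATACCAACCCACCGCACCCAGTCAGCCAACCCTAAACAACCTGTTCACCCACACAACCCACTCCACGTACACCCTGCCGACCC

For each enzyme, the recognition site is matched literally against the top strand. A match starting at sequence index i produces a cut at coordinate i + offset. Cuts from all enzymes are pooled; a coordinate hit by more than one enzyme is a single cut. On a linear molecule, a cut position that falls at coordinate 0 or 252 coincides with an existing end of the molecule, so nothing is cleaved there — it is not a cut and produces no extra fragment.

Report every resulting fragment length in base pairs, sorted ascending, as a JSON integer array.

Site scan:
  VbrI (CAACC, off=5): starts [27, 62, 79, 119, 145, 173, 195, 205, 222] → cuts [32, 67, 84, 124, 150, 178, 200, 210, 227]
  IvoIII (ACCC, off=3): starts [0, 11, 15, 41, 57, 68, 87, 93, 106, 130, 136, 147, 154, 161, 175, 184, 197, 215, 224, 239, 248] → cuts [3, 14, 18, 44, 60, 71, 90, 96, 109, 133, 139, 150, 157, 164, 178, 187, 200, 218, 227, 242, 251]

All cut coordinates (distinct, sorted): [3, 14, 18, 32, 44, 60, 67, 71, 84, 90, 96, 109, 124, 133, 139, 150, 157, 164, 178, 187, 200, 210, 218, 227, 242, 251]

Fragment lengths:
  [0,3): 3 bp
  [3,14): 11 bp
  [14,18): 4 bp
  [18,32): 14 bp
  [32,44): 12 bp
  [44,60): 16 bp
  [60,67): 7 bp
  [67,71): 4 bp
  [71,84): 13 bp
  [84,90): 6 bp
  [90,96): 6 bp
  [96,109): 13 bp
  [109,124): 15 bp
  [124,133): 9 bp
  [133,139): 6 bp
  [139,150): 11 bp
  [150,157): 7 bp
  [157,164): 7 bp
  [164,178): 14 bp
  [178,187): 9 bp
  [187,200): 13 bp
  [200,210): 10 bp
  [210,218): 8 bp
  [218,227): 9 bp
  [227,242): 15 bp
  [242,251): 9 bp
  [251,252): 1 bp

[1,3,4,4,6,6,6,7,7,7,8,9,9,9,9,10,11,11,12,13,13,13,14,14,15,15,16]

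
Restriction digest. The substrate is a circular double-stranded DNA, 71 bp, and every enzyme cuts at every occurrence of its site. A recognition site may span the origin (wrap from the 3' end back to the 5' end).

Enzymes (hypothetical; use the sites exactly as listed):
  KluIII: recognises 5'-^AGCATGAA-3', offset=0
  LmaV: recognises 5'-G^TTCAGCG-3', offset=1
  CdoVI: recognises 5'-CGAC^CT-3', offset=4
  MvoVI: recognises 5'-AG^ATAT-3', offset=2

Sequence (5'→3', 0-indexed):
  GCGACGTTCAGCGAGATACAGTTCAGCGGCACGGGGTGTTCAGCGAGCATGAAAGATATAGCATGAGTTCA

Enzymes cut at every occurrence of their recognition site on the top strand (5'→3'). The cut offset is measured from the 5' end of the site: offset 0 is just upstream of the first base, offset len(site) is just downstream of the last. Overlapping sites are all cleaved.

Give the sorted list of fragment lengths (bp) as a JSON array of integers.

[7,10,10,12,15,17]

Site scan:
  KluIII (AGCATGAA, off=0): starts [45] → cuts [45]
  LmaV (GTTCAGCG, off=1): starts [5, 20, 37, 66] → cuts [6, 21, 38, 67]
  CdoVI (CGACCT, off=4): no sites
  MvoVI (AGATAT, off=2): starts [53] → cuts [55]

All cut coordinates (distinct, sorted): [6, 21, 38, 45, 55, 67]

Fragment lengths:
  6→21: 15 bp
  21→38: 17 bp
  38→45: 7 bp
  45→55: 10 bp
  55→67: 12 bp
  67→6 (wrap): 71-67+6 = 10 bp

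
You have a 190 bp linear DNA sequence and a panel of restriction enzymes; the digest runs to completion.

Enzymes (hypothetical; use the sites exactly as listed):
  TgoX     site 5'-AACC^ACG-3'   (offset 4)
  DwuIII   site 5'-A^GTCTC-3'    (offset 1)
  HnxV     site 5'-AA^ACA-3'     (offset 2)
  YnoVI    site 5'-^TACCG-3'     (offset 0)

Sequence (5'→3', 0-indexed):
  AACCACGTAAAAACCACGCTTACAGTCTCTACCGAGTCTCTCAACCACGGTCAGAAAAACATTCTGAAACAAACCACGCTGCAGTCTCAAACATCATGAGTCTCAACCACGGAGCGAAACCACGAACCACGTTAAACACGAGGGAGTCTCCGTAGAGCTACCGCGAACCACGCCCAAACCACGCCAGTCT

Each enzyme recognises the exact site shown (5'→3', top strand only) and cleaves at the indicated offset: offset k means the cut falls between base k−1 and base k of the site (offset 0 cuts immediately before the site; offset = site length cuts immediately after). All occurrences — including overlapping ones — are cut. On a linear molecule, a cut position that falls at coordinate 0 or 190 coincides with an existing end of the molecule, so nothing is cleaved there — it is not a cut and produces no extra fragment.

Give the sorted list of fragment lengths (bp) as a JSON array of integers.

[4,5,6,7,7,7,7,8,9,9,9,10,10,10,11,11,11,11,12,13,13]

Scan for sites:
  TgoX (AACCACG, off=4): starts [0, 11, 42, 71, 104, 117, 124, 165, 176] → cuts [4, 15, 46, 75, 108, 121, 128, 169, 180]
  DwuIII (AGTCTC, off=1): starts [23, 34, 82, 98, 144] → cuts [24, 35, 83, 99, 145]
  HnxV (AAACA, off=2): starts [56, 66, 88, 133] → cuts [58, 68, 90, 135]
  YnoVI (TACCG, off=0): starts [29, 158] → cuts [29, 158]

Pooled cuts: [4, 15, 24, 29, 35, 46, 58, 68, 75, 83, 90, 99, 108, 121, 128, 135, 145, 158, 169, 180]

Fragment lengths:
  [0,4): 4 bp
  [4,15): 11 bp
  [15,24): 9 bp
  [24,29): 5 bp
  [29,35): 6 bp
  [35,46): 11 bp
  [46,58): 12 bp
  [58,68): 10 bp
  [68,75): 7 bp
  [75,83): 8 bp
  [83,90): 7 bp
  [90,99): 9 bp
  [99,108): 9 bp
  [108,121): 13 bp
  [121,128): 7 bp
  [128,135): 7 bp
  [135,145): 10 bp
  [145,158): 13 bp
  [158,169): 11 bp
  [169,180): 11 bp
  [180,190): 10 bp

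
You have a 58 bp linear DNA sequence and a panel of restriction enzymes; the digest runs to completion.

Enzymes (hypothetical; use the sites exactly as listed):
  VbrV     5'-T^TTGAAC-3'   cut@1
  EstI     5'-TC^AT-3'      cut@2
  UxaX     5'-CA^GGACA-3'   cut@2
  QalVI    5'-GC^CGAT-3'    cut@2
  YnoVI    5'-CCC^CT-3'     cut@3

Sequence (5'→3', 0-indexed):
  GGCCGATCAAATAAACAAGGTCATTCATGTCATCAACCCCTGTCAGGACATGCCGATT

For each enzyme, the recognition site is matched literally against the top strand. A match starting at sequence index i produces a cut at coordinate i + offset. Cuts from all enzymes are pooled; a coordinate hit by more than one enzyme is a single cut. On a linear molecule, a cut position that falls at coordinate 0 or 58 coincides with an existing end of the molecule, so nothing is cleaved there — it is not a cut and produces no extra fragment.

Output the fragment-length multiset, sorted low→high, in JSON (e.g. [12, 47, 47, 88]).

[3,4,5,5,6,8,8,19]

Site scan:
  VbrV (TTTGAAC, off=1): no sites
  EstI TCAT/2: at [20, 24, 29] ⇒ [22, 26, 31]
  UxaX CAGGACA/2: at [43] ⇒ [45]
  QalVI GCCGAT/2: at [1, 51] ⇒ [3, 53]
  YnoVI CCCCT/3: at [36] ⇒ [39]

Pooled cuts: [3, 22, 26, 31, 39, 45, 53]

Fragment lengths:
  [0,3): 3 bp
  [3,22): 19 bp
  [22,26): 4 bp
  [26,31): 5 bp
  [31,39): 8 bp
  [39,45): 6 bp
  [45,53): 8 bp
  [53,58): 5 bp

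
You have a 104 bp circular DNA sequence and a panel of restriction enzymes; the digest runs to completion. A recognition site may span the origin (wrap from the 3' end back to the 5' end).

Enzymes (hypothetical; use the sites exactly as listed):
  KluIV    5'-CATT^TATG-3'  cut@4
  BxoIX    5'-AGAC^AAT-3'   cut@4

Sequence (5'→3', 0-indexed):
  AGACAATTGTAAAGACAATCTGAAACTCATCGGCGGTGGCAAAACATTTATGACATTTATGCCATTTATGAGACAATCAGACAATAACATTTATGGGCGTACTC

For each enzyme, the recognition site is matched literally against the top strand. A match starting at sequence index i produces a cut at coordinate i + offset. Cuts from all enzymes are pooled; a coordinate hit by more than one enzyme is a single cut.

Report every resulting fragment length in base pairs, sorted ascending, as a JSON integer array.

Per-enzyme occurrences:
  KluIV (CATTTATG, off=4): starts [44, 53, 62, 87] → cuts [48, 57, 66, 91]
  BxoIX (AGACAAT, off=4): starts [0, 12, 70, 78] → cuts [4, 16, 74, 82]

Pooled cuts: [4, 16, 48, 57, 66, 74, 82, 91]

Fragments:
  4→16: 12 bp
  16→48: 32 bp
  48→57: 9 bp
  57→66: 9 bp
  66→74: 8 bp
  74→82: 8 bp
  82→91: 9 bp
  91→4 (wrap): 104-91+4 = 17 bp

[8,8,9,9,9,12,17,32]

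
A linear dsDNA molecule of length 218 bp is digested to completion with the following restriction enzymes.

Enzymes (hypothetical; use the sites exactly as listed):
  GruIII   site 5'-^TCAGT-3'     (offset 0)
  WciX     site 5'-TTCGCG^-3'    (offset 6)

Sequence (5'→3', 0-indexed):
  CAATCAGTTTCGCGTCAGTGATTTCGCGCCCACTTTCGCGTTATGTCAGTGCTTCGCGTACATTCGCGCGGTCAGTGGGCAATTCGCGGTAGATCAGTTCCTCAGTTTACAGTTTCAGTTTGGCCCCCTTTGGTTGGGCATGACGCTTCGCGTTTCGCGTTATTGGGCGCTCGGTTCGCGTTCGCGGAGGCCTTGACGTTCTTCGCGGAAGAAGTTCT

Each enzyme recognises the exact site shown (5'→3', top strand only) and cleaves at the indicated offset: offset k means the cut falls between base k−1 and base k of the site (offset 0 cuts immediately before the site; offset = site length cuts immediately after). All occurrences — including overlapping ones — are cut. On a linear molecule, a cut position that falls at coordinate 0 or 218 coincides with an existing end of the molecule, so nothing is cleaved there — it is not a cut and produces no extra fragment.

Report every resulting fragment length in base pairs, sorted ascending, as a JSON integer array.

[3,3,5,5,6,7,8,10,11,11,12,13,13,14,17,21,21,38]

Per-enzyme occurrences:
  GruIII (TCAGT, off=0): starts [3, 14, 45, 71, 93, 101, 114] → cuts [3, 14, 45, 71, 93, 101, 114]
  WciX (TTCGCG, off=6): starts [8, 22, 34, 52, 62, 82, 146, 153, 174, 180, 201] → cuts [14, 28, 40, 58, 68, 88, 152, 159, 180, 186, 207]

Pooled cuts: [3, 14, 28, 40, 45, 58, 68, 71, 88, 93, 101, 114, 152, 159, 180, 186, 207]

Fragments:
  [0,3): 3 bp
  [3,14): 11 bp
  [14,28): 14 bp
  [28,40): 12 bp
  [40,45): 5 bp
  [45,58): 13 bp
  [58,68): 10 bp
  [68,71): 3 bp
  [71,88): 17 bp
  [88,93): 5 bp
  [93,101): 8 bp
  [101,114): 13 bp
  [114,152): 38 bp
  [152,159): 7 bp
  [159,180): 21 bp
  [180,186): 6 bp
  [186,207): 21 bp
  [207,218): 11 bp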